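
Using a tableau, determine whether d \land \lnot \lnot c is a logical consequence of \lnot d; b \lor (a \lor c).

No

Initial set: {\lnot d; (b \lor (a \lor c)); \lnot (d \land \lnot \lnot c)}.
(b \lor (a \lor c)): β-rule — branch into b  //  (a \lor c).
  branch 1 (add b):
    \lnot (d \land \lnot \lnot c): β-rule — branch into \lnot d  //  \lnot \lnot \lnot c.
      branch 1.1 (add \lnot d):
        ○ open, literals {b=true, d=false}.
      branch 1.2 (add \lnot \lnot \lnot c):
        \lnot \lnot \lnot c: drop double negation, giving \lnot c.
        ○ open, literals {b=true, c=false, d=false}.
  branch 2 (add (a \lor c)):
    \lnot (d \land \lnot \lnot c): β-rule — branch into \lnot d  //  \lnot \lnot \lnot c.
      branch 2.1 (add \lnot d):
        (a \lor c): β-rule — branch into a  //  c.
          branch 2.1.1 (add a):
            ○ open, literals {a=true, d=false}.
          branch 2.1.2 (add c):
            ○ open, literals {c=true, d=false}.
      branch 2.2 (add \lnot \lnot \lnot c):
        \lnot \lnot \lnot c: drop double negation, giving \lnot c.
        (a \lor c): β-rule — branch into a  //  c.
          branch 2.2.1 (add a):
            ○ open, literals {a=true, c=false, d=false}.
          branch 2.2.2 (add c):
            × closes — contains both c and \lnot c.
1 branch closed, 5 open.
An open branch gives a countermodel: b=true, d=false (unmentioned atoms arbitrary); the premises hold there but the conclusion fails.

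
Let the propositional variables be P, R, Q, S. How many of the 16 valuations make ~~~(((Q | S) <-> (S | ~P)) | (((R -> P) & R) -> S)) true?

1

Initial set: {T ~~~(((Q | S) <-> (S | ~P)) | (((R -> P) & R) -> S))}.
T ~~~(((Q | S) <-> (S | ~P)) | (((R -> P) & R) -> S)): drop double negation, giving T ~(((Q | S) <-> (S | ~P)) | (((R -> P) & R) -> S)).
T ~(((Q | S) <-> (S | ~P)) | (((R -> P) & R) -> S)): α-rule — add F ((Q | S) <-> (S | ~P)), F (((R -> P) & R) -> S).
F (((R -> P) & R) -> S): α-rule — add T ((R -> P) & R), F S.
T ((R -> P) & R): α-rule — add T (R -> P), T R.
F ((Q | S) <-> (S | ~P)): β-rule — branch into T (Q | S), F (S | ~P)  //  F (Q | S), T (S | ~P).
  branch 1 (add T (Q | S), F (S | ~P)):
    F (S | ~P): α-rule — add F S, F ~P.
    T (R -> P): β-rule — branch into F R  //  T P.
      branch 1.1 (add F R):
        × closes — contains both R and ~R.
      branch 1.2 (add T P):
        T (Q | S): β-rule — branch into T Q  //  T S.
          branch 1.2.1 (add T Q):
            ○ open, literals {P=true, Q=true, R=true, S=false}.
          branch 1.2.2 (add T S):
            × closes — contains both S and ~S.
  branch 2 (add F (Q | S), T (S | ~P)):
    F (Q | S): α-rule — add F Q, F S.
    T (R -> P): β-rule — branch into F R  //  T P.
      branch 2.1 (add F R):
        × closes — contains both R and ~R.
      branch 2.2 (add T P):
        T (S | ~P): β-rule — branch into T S  //  T ~P.
          branch 2.2.1 (add T S):
            × closes — contains both S and ~S.
          branch 2.2.2 (add T ~P):
            × closes — contains both P and ~P.
5 branches closed, 1 open.
Each open branch fixes some atoms; the unmentioned ones are free. Counting distinct full assignments: branch {P=true, Q=true, R=true, S=false} (none free) contributes 1 new. Total: 1.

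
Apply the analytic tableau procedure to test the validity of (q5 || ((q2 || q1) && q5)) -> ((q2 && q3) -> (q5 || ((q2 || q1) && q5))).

Valid

Assume the negation and expand:
Initial set: {!((q5 || ((q2 || q1) && q5)) -> ((q2 && q3) -> (q5 || ((q2 || q1) && q5))))}.
!((q5 || ((q2 || q1) && q5)) -> ((q2 && q3) -> (q5 || ((q2 || q1) && q5)))): α-rule — add (q5 || ((q2 || q1) && q5)), !((q2 && q3) -> (q5 || ((q2 || q1) && q5))).
!((q2 && q3) -> (q5 || ((q2 || q1) && q5))): α-rule — add (q2 && q3), !(q5 || ((q2 || q1) && q5)).
(q2 && q3): α-rule — add q2, q3.
!(q5 || ((q2 || q1) && q5)): α-rule — add !q5, !((q2 || q1) && q5).
(q5 || ((q2 || q1) && q5)): β-rule — branch into q5  //  ((q2 || q1) && q5).
  branch 1 (add q5):
    × closes — contains both q5 and !q5.
  branch 2 (add ((q2 || q1) && q5)):
    ((q2 || q1) && q5): α-rule — add (q2 || q1), q5.
    × closes — contains both q5 and !q5.
All 2 branches close.
Every branch closed, so the negation is unsatisfiable and the formula is valid.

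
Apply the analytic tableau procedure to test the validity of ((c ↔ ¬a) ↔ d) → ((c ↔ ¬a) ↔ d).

Valid

Assume the negation and expand:
Initial set: {¬(((c ↔ ¬a) ↔ d) → ((c ↔ ¬a) ↔ d))}.
¬(((c ↔ ¬a) ↔ d) → ((c ↔ ¬a) ↔ d)): α-rule — add ((c ↔ ¬a) ↔ d), ¬((c ↔ ¬a) ↔ d).
((c ↔ ¬a) ↔ d): β-rule — branch into (c ↔ ¬a), d  //  ¬(c ↔ ¬a), ¬d.
  branch 1 (add (c ↔ ¬a), d):
    ¬((c ↔ ¬a) ↔ d): β-rule — branch into (c ↔ ¬a), ¬d  //  ¬(c ↔ ¬a), d.
      branch 1.1 (add (c ↔ ¬a), ¬d):
        × closes — contains both d and ¬d.
      branch 1.2 (add ¬(c ↔ ¬a), d):
        (c ↔ ¬a): β-rule — branch into c, ¬a  //  ¬c, ¬¬a.
          branch 1.2.1 (add c, ¬a):
            ¬(c ↔ ¬a): β-rule — branch into c, ¬¬a  //  ¬c, ¬a.
              branch 1.2.1.1 (add c, ¬¬a):
                × closes — contains both a and ¬a.
              branch 1.2.1.2 (add ¬c, ¬a):
                × closes — contains both c and ¬c.
          branch 1.2.2 (add ¬c, ¬¬a):
            ¬(c ↔ ¬a): β-rule — branch into c, ¬¬a  //  ¬c, ¬a.
              branch 1.2.2.1 (add c, ¬¬a):
                × closes — contains both c and ¬c.
              branch 1.2.2.2 (add ¬c, ¬a):
                × closes — contains both a and ¬a.
  branch 2 (add ¬(c ↔ ¬a), ¬d):
    ¬((c ↔ ¬a) ↔ d): β-rule — branch into (c ↔ ¬a), ¬d  //  ¬(c ↔ ¬a), d.
      branch 2.1 (add (c ↔ ¬a), ¬d):
        ¬(c ↔ ¬a): β-rule — branch into c, ¬¬a  //  ¬c, ¬a.
          branch 2.1.1 (add c, ¬¬a):
            (c ↔ ¬a): β-rule — branch into c, ¬a  //  ¬c, ¬¬a.
              branch 2.1.1.1 (add c, ¬a):
                × closes — contains both a and ¬a.
              branch 2.1.1.2 (add ¬c, ¬¬a):
                × closes — contains both c and ¬c.
          branch 2.1.2 (add ¬c, ¬a):
            (c ↔ ¬a): β-rule — branch into c, ¬a  //  ¬c, ¬¬a.
              branch 2.1.2.1 (add c, ¬a):
                × closes — contains both c and ¬c.
              branch 2.1.2.2 (add ¬c, ¬¬a):
                × closes — contains both a and ¬a.
      branch 2.2 (add ¬(c ↔ ¬a), d):
        × closes — contains both d and ¬d.
All 10 branches close.
Every branch closed, so the negation is unsatisfiable and the formula is valid.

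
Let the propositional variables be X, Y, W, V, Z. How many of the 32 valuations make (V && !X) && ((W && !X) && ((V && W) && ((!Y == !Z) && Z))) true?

1

Initial set: {((V && !X) && ((W && !X) && ((V && W) && ((!Y == !Z) && Z))))}.
((V && !X) && ((W && !X) && ((V && W) && ((!Y == !Z) && Z)))): α-rule — add (V && !X), ((W && !X) && ((V && W) && ((!Y == !Z) && Z))).
(V && !X): α-rule — add V, !X.
((W && !X) && ((V && W) && ((!Y == !Z) && Z))): α-rule — add (W && !X), ((V && W) && ((!Y == !Z) && Z)).
(W && !X): α-rule — add W, !X.
((V && W) && ((!Y == !Z) && Z)): α-rule — add (V && W), ((!Y == !Z) && Z).
(V && W): α-rule — add V, W.
((!Y == !Z) && Z): α-rule — add (!Y == !Z), Z.
(!Y == !Z): β-rule — branch into !Y, !Z  //  !!Y, !!Z.
  branch 1 (add !Y, !Z):
    × closes — contains both Z and !Z.
  branch 2 (add !!Y, !!Z):
    ○ open, literals {V=T, W=T, X=F, Y=T, Z=T}.
1 branch closed, 1 open.
Each open branch fixes some atoms; the unmentioned ones are free. Counting distinct full assignments: branch {V=T, W=T, X=F, Y=T, Z=T} (none free) contributes 1 new. Total: 1.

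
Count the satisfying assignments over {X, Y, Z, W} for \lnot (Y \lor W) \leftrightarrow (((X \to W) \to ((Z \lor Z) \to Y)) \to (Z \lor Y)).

4

Initial set: {T (\lnot (Y \lor W) \leftrightarrow (((X \to W) \to ((Z \lor Z) \to Y)) \to (Z \lor Y)))}.
T (\lnot (Y \lor W) \leftrightarrow (((X \to W) \to ((Z \lor Z) \to Y)) \to (Z \lor Y))): β-rule — branch into T \lnot (Y \lor W), T (((X \to W) \to ((Z \lor Z) \to Y)) \to (Z \lor Y))  //  F \lnot (Y \lor W), F (((X \to W) \to ((Z \lor Z) \to Y)) \to (Z \lor Y)).
  branch 1 (add T \lnot (Y \lor W), T (((X \to W) \to ((Z \lor Z) \to Y)) \to (Z \lor Y))):
    T \lnot (Y \lor W): α-rule — add F Y, F W.
    T (((X \to W) \to ((Z \lor Z) \to Y)) \to (Z \lor Y)): β-rule — branch into F ((X \to W) \to ((Z \lor Z) \to Y))  //  T (Z \lor Y).
      branch 1.1 (add F ((X \to W) \to ((Z \lor Z) \to Y))):
        F ((X \to W) \to ((Z \lor Z) \to Y)): α-rule — add T (X \to W), F ((Z \lor Z) \to Y).
        F ((Z \lor Z) \to Y): α-rule — add T (Z \lor Z), F Y.
        T (X \to W): β-rule — branch into F X  //  T W.
          branch 1.1.1 (add F X):
            T (Z \lor Z): β-rule — branch into T Z  //  T Z.
              branch 1.1.1.1 (add T Z):
                ○ open, literals {W=0, X=0, Y=0, Z=1}.
              branch 1.1.1.2 (add T Z):
                ○ open, literals {W=0, X=0, Y=0, Z=1}.
          branch 1.1.2 (add T W):
            × closes — contains both W and \lnot W.
      branch 1.2 (add T (Z \lor Y)):
        T (Z \lor Y): β-rule — branch into T Z  //  T Y.
          branch 1.2.1 (add T Z):
            ○ open, literals {W=0, Y=0, Z=1}.
          branch 1.2.2 (add T Y):
            × closes — contains both Y and \lnot Y.
  branch 2 (add F \lnot (Y \lor W), F (((X \to W) \to ((Z \lor Z) \to Y)) \to (Z \lor Y))):
    F (((X \to W) \to ((Z \lor Z) \to Y)) \to (Z \lor Y)): α-rule — add T ((X \to W) \to ((Z \lor Z) \to Y)), F (Z \lor Y).
    F (Z \lor Y): α-rule — add F Z, F Y.
    F \lnot (Y \lor W): β-rule — branch into T Y  //  T W.
      branch 2.1 (add T Y):
        × closes — contains both Y and \lnot Y.
      branch 2.2 (add T W):
        T ((X \to W) \to ((Z \lor Z) \to Y)): β-rule — branch into F (X \to W)  //  T ((Z \lor Z) \to Y).
          branch 2.2.1 (add F (X \to W)):
            F (X \to W): α-rule — add T X, F W.
            × closes — contains both W and \lnot W.
          branch 2.2.2 (add T ((Z \lor Z) \to Y)):
            T ((Z \lor Z) \to Y): β-rule — branch into F (Z \lor Z)  //  T Y.
              branch 2.2.2.1 (add F (Z \lor Z)):
                F (Z \lor Z): α-rule — add F Z, F Z.
                ○ open, literals {W=1, Y=0, Z=0}.
              branch 2.2.2.2 (add T Y):
                × closes — contains both Y and \lnot Y.
5 branches closed, 4 open.
Each open branch fixes some atoms; the unmentioned ones are free. Counting distinct full assignments: branch {W=0, X=0, Y=0, Z=1} (none free) contributes 1 new; branch {W=0, X=0, Y=0, Z=1} (none free) contributes 0 new; branch {W=0, Y=0, Z=1} (X) contributes 1 new; branch {W=1, Y=0, Z=0} (X) contributes 2 new. Total: 4.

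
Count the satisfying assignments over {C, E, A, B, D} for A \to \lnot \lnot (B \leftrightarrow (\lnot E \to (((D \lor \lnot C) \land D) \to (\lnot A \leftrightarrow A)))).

Initial set: {(A \to \lnot \lnot (B \leftrightarrow (\lnot E \to (((D \lor \lnot C) \land D) \to (\lnot A \leftrightarrow A)))))}.
(A \to \lnot \lnot (B \leftrightarrow (\lnot E \to (((D \lor \lnot C) \land D) \to (\lnot A \leftrightarrow A))))): β-rule — branch into \lnot A  //  \lnot \lnot (B \leftrightarrow (\lnot E \to (((D \lor \lnot C) \land D) \to (\lnot A \leftrightarrow A)))).
  branch 1 (add \lnot A):
    ○ open, literals {A=false}.
  branch 2 (add \lnot \lnot (B \leftrightarrow (\lnot E \to (((D \lor \lnot C) \land D) \to (\lnot A \leftrightarrow A))))):
    \lnot \lnot (B \leftrightarrow (\lnot E \to (((D \lor \lnot C) \land D) \to (\lnot A \leftrightarrow A)))): drop double negation, giving (B \leftrightarrow (\lnot E \to (((D \lor \lnot C) \land D) \to (\lnot A \leftrightarrow A)))).
    (B \leftrightarrow (\lnot E \to (((D \lor \lnot C) \land D) \to (\lnot A \leftrightarrow A)))): β-rule — branch into B, (\lnot E \to (((D \lor \lnot C) \land D) \to (\lnot A \leftrightarrow A)))  //  \lnot B, \lnot (\lnot E \to (((D \lor \lnot C) \land D) \to (\lnot A \leftrightarrow A))).
      branch 2.1 (add B, (\lnot E \to (((D \lor \lnot C) \land D) \to (\lnot A \leftrightarrow A)))):
        (\lnot E \to (((D \lor \lnot C) \land D) \to (\lnot A \leftrightarrow A))): β-rule — branch into \lnot \lnot E  //  (((D \lor \lnot C) \land D) \to (\lnot A \leftrightarrow A)).
          branch 2.1.1 (add \lnot \lnot E):
            ○ open, literals {B=true, E=true}.
          branch 2.1.2 (add (((D \lor \lnot C) \land D) \to (\lnot A \leftrightarrow A))):
            (((D \lor \lnot C) \land D) \to (\lnot A \leftrightarrow A)): β-rule — branch into \lnot ((D \lor \lnot C) \land D)  //  (\lnot A \leftrightarrow A).
              branch 2.1.2.1 (add \lnot ((D \lor \lnot C) \land D)):
                \lnot ((D \lor \lnot C) \land D): β-rule — branch into \lnot (D \lor \lnot C)  //  \lnot D.
                  branch 2.1.2.1.1 (add \lnot (D \lor \lnot C)):
                    \lnot (D \lor \lnot C): α-rule — add \lnot D, \lnot \lnot C.
                    ○ open, literals {B=true, C=true, D=false}.
                  branch 2.1.2.1.2 (add \lnot D):
                    ○ open, literals {B=true, D=false}.
              branch 2.1.2.2 (add (\lnot A \leftrightarrow A)):
                (\lnot A \leftrightarrow A): β-rule — branch into \lnot A, A  //  \lnot \lnot A, \lnot A.
                  branch 2.1.2.2.1 (add \lnot A, A):
                    × closes — contains both A and \lnot A.
                  branch 2.1.2.2.2 (add \lnot \lnot A, \lnot A):
                    × closes — contains both A and \lnot A.
      branch 2.2 (add \lnot B, \lnot (\lnot E \to (((D \lor \lnot C) \land D) \to (\lnot A \leftrightarrow A)))):
        \lnot (\lnot E \to (((D \lor \lnot C) \land D) \to (\lnot A \leftrightarrow A))): α-rule — add \lnot E, \lnot (((D \lor \lnot C) \land D) \to (\lnot A \leftrightarrow A)).
        \lnot (((D \lor \lnot C) \land D) \to (\lnot A \leftrightarrow A)): α-rule — add ((D \lor \lnot C) \land D), \lnot (\lnot A \leftrightarrow A).
        ((D \lor \lnot C) \land D): α-rule — add (D \lor \lnot C), D.
        \lnot (\lnot A \leftrightarrow A): β-rule — branch into \lnot A, \lnot A  //  \lnot \lnot A, A.
          branch 2.2.1 (add \lnot A, \lnot A):
            (D \lor \lnot C): β-rule — branch into D  //  \lnot C.
              branch 2.2.1.1 (add D):
                ○ open, literals {A=false, B=false, D=true, E=false}.
              branch 2.2.1.2 (add \lnot C):
                ○ open, literals {A=false, B=false, C=false, D=true, E=false}.
          branch 2.2.2 (add \lnot \lnot A, A):
            (D \lor \lnot C): β-rule — branch into D  //  \lnot C.
              branch 2.2.2.1 (add D):
                ○ open, literals {A=true, B=false, D=true, E=false}.
              branch 2.2.2.2 (add \lnot C):
                ○ open, literals {A=true, B=false, C=false, D=true, E=false}.
2 branches closed, 8 open.
Each open branch fixes some atoms; the unmentioned ones are free. Counting distinct full assignments: branch {A=false} (C, E, B, D) contributes 16 new; branch {B=true, E=true} (C, A, D) contributes 4 new; branch {B=true, C=true, D=false} (E, A) contributes 1 new; branch {B=true, D=false} (C, E, A) contributes 1 new; branch {A=false, B=false, D=true, E=false} (C) contributes 0 new; branch {A=false, B=false, C=false, D=true, E=false} (none free) contributes 0 new; branch {A=true, B=false, D=true, E=false} (C) contributes 2 new; branch {A=true, B=false, C=false, D=true, E=false} (none free) contributes 0 new. Total: 24.

24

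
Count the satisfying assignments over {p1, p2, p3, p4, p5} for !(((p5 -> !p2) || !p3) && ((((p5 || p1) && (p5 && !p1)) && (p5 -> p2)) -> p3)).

6

Initial set: {!(((p5 -> !p2) || !p3) && ((((p5 || p1) && (p5 && !p1)) && (p5 -> p2)) -> p3))}.
!(((p5 -> !p2) || !p3) && ((((p5 || p1) && (p5 && !p1)) && (p5 -> p2)) -> p3)): β-rule — branch into !((p5 -> !p2) || !p3)  //  !((((p5 || p1) && (p5 && !p1)) && (p5 -> p2)) -> p3).
  branch 1 (add !((p5 -> !p2) || !p3)):
    !((p5 -> !p2) || !p3): α-rule — add !(p5 -> !p2), !!p3.
    !(p5 -> !p2): α-rule — add p5, !!p2.
    ○ open, literals {p2=1, p3=1, p5=1}.
  branch 2 (add !((((p5 || p1) && (p5 && !p1)) && (p5 -> p2)) -> p3)):
    !((((p5 || p1) && (p5 && !p1)) && (p5 -> p2)) -> p3): α-rule — add (((p5 || p1) && (p5 && !p1)) && (p5 -> p2)), !p3.
    (((p5 || p1) && (p5 && !p1)) && (p5 -> p2)): α-rule — add ((p5 || p1) && (p5 && !p1)), (p5 -> p2).
    ((p5 || p1) && (p5 && !p1)): α-rule — add (p5 || p1), (p5 && !p1).
    (p5 && !p1): α-rule — add p5, !p1.
    (p5 -> p2): β-rule — branch into !p5  //  p2.
      branch 2.1 (add !p5):
        × closes — contains both p5 and !p5.
      branch 2.2 (add p2):
        (p5 || p1): β-rule — branch into p5  //  p1.
          branch 2.2.1 (add p5):
            ○ open, literals {p1=0, p2=1, p3=0, p5=1}.
          branch 2.2.2 (add p1):
            × closes — contains both p1 and !p1.
2 branches closed, 2 open.
Each open branch fixes some atoms; the unmentioned ones are free. Counting distinct full assignments: branch {p2=1, p3=1, p5=1} (p1, p4) contributes 4 new; branch {p1=0, p2=1, p3=0, p5=1} (p4) contributes 2 new. Total: 6.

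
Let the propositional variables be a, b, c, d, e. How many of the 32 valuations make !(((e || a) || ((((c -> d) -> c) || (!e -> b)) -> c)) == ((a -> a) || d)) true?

Initial set: {!(((e || a) || ((((c -> d) -> c) || (!e -> b)) -> c)) == ((a -> a) || d))}.
!(((e || a) || ((((c -> d) -> c) || (!e -> b)) -> c)) == ((a -> a) || d)): β-rule — branch into ((e || a) || ((((c -> d) -> c) || (!e -> b)) -> c)), !((a -> a) || d)  //  !((e || a) || ((((c -> d) -> c) || (!e -> b)) -> c)), ((a -> a) || d).
  branch 1 (add ((e || a) || ((((c -> d) -> c) || (!e -> b)) -> c)), !((a -> a) || d)):
    !((a -> a) || d): α-rule — add !(a -> a), !d.
    !(a -> a): α-rule — add a, !a.
    × closes — contains both a and !a.
  branch 2 (add !((e || a) || ((((c -> d) -> c) || (!e -> b)) -> c)), ((a -> a) || d)):
    !((e || a) || ((((c -> d) -> c) || (!e -> b)) -> c)): α-rule — add !(e || a), !((((c -> d) -> c) || (!e -> b)) -> c).
    !(e || a): α-rule — add !e, !a.
    !((((c -> d) -> c) || (!e -> b)) -> c): α-rule — add (((c -> d) -> c) || (!e -> b)), !c.
    ((a -> a) || d): β-rule — branch into (a -> a)  //  d.
      branch 2.1 (add (a -> a)):
        (((c -> d) -> c) || (!e -> b)): β-rule — branch into ((c -> d) -> c)  //  (!e -> b).
          branch 2.1.1 (add ((c -> d) -> c)):
            (a -> a): β-rule — branch into !a  //  a.
              branch 2.1.1.1 (add !a):
                ((c -> d) -> c): β-rule — branch into !(c -> d)  //  c.
                  branch 2.1.1.1.1 (add !(c -> d)):
                    !(c -> d): α-rule — add c, !d.
                    × closes — contains both c and !c.
                  branch 2.1.1.1.2 (add c):
                    × closes — contains both c and !c.
              branch 2.1.1.2 (add a):
                × closes — contains both a and !a.
          branch 2.1.2 (add (!e -> b)):
            (a -> a): β-rule — branch into !a  //  a.
              branch 2.1.2.1 (add !a):
                (!e -> b): β-rule — branch into !!e  //  b.
                  branch 2.1.2.1.1 (add !!e):
                    × closes — contains both e and !e.
                  branch 2.1.2.1.2 (add b):
                    ○ open, literals {a=F, b=T, c=F, e=F}.
              branch 2.1.2.2 (add a):
                × closes — contains both a and !a.
      branch 2.2 (add d):
        (((c -> d) -> c) || (!e -> b)): β-rule — branch into ((c -> d) -> c)  //  (!e -> b).
          branch 2.2.1 (add ((c -> d) -> c)):
            ((c -> d) -> c): β-rule — branch into !(c -> d)  //  c.
              branch 2.2.1.1 (add !(c -> d)):
                !(c -> d): α-rule — add c, !d.
                × closes — contains both c and !c.
              branch 2.2.1.2 (add c):
                × closes — contains both c and !c.
          branch 2.2.2 (add (!e -> b)):
            (!e -> b): β-rule — branch into !!e  //  b.
              branch 2.2.2.1 (add !!e):
                × closes — contains both e and !e.
              branch 2.2.2.2 (add b):
                ○ open, literals {a=F, b=T, c=F, d=T, e=F}.
9 branches closed, 2 open.
Each open branch fixes some atoms; the unmentioned ones are free. Counting distinct full assignments: branch {a=F, b=T, c=F, e=F} (d) contributes 2 new; branch {a=F, b=T, c=F, d=T, e=F} (none free) contributes 0 new. Total: 2.

2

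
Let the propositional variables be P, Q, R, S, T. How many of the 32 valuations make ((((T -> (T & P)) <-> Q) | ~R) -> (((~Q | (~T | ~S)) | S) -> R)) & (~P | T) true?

Initial set: {T (((((T -> (T & P)) <-> Q) | ~R) -> (((~Q | (~T | ~S)) | S) -> R)) & (~P | T))}.
T (((((T -> (T & P)) <-> Q) | ~R) -> (((~Q | (~T | ~S)) | S) -> R)) & (~P | T)): α-rule — add T ((((T -> (T & P)) <-> Q) | ~R) -> (((~Q | (~T | ~S)) | S) -> R)), T (~P | T).
T ((((T -> (T & P)) <-> Q) | ~R) -> (((~Q | (~T | ~S)) | S) -> R)): β-rule — branch into F (((T -> (T & P)) <-> Q) | ~R)  //  T (((~Q | (~T | ~S)) | S) -> R).
  branch 1 (add F (((T -> (T & P)) <-> Q) | ~R)):
    F (((T -> (T & P)) <-> Q) | ~R): α-rule — add F ((T -> (T & P)) <-> Q), F ~R.
    T (~P | T): β-rule — branch into T ~P  //  T T.
      branch 1.1 (add T ~P):
        F ((T -> (T & P)) <-> Q): β-rule — branch into T (T -> (T & P)), F Q  //  F (T -> (T & P)), T Q.
          branch 1.1.1 (add T (T -> (T & P)), F Q):
            T (T -> (T & P)): β-rule — branch into F T  //  T (T & P).
              branch 1.1.1.1 (add F T):
                ○ open, literals {P=false, Q=false, R=true, T=false}.
              branch 1.1.1.2 (add T (T & P)):
                T (T & P): α-rule — add T T, T P.
                × closes — contains both P and ~P.
          branch 1.1.2 (add F (T -> (T & P)), T Q):
            F (T -> (T & P)): α-rule — add T T, F (T & P).
            F (T & P): β-rule — branch into F T  //  F P.
              branch 1.1.2.1 (add F T):
                × closes — contains both T and ~T.
              branch 1.1.2.2 (add F P):
                ○ open, literals {P=false, Q=true, R=true, T=true}.
      branch 1.2 (add T T):
        F ((T -> (T & P)) <-> Q): β-rule — branch into T (T -> (T & P)), F Q  //  F (T -> (T & P)), T Q.
          branch 1.2.1 (add T (T -> (T & P)), F Q):
            T (T -> (T & P)): β-rule — branch into F T  //  T (T & P).
              branch 1.2.1.1 (add F T):
                × closes — contains both T and ~T.
              branch 1.2.1.2 (add T (T & P)):
                T (T & P): α-rule — add T T, T P.
                ○ open, literals {P=true, Q=false, R=true, T=true}.
          branch 1.2.2 (add F (T -> (T & P)), T Q):
            F (T -> (T & P)): α-rule — add T T, F (T & P).
            F (T & P): β-rule — branch into F T  //  F P.
              branch 1.2.2.1 (add F T):
                × closes — contains both T and ~T.
              branch 1.2.2.2 (add F P):
                ○ open, literals {P=false, Q=true, R=true, T=true}.
  branch 2 (add T (((~Q | (~T | ~S)) | S) -> R)):
    T (~P | T): β-rule — branch into T ~P  //  T T.
      branch 2.1 (add T ~P):
        T (((~Q | (~T | ~S)) | S) -> R): β-rule — branch into F ((~Q | (~T | ~S)) | S)  //  T R.
          branch 2.1.1 (add F ((~Q | (~T | ~S)) | S)):
            F ((~Q | (~T | ~S)) | S): α-rule — add F (~Q | (~T | ~S)), F S.
            F (~Q | (~T | ~S)): α-rule — add F ~Q, F (~T | ~S).
            F (~T | ~S): α-rule — add F ~T, F ~S.
            × closes — contains both S and ~S.
          branch 2.1.2 (add T R):
            ○ open, literals {P=false, R=true}.
      branch 2.2 (add T T):
        T (((~Q | (~T | ~S)) | S) -> R): β-rule — branch into F ((~Q | (~T | ~S)) | S)  //  T R.
          branch 2.2.1 (add F ((~Q | (~T | ~S)) | S)):
            F ((~Q | (~T | ~S)) | S): α-rule — add F (~Q | (~T | ~S)), F S.
            F (~Q | (~T | ~S)): α-rule — add F ~Q, F (~T | ~S).
            F (~T | ~S): α-rule — add F ~T, F ~S.
            × closes — contains both S and ~S.
          branch 2.2.2 (add T R):
            ○ open, literals {R=true, T=true}.
6 branches closed, 6 open.
Each open branch fixes some atoms; the unmentioned ones are free. Counting distinct full assignments: branch {P=false, Q=false, R=true, T=false} (S) contributes 2 new; branch {P=false, Q=true, R=true, T=true} (S) contributes 2 new; branch {P=true, Q=false, R=true, T=true} (S) contributes 2 new; branch {P=false, Q=true, R=true, T=true} (S) contributes 0 new; branch {P=false, R=true} (Q, S, T) contributes 4 new; branch {R=true, T=true} (P, Q, S) contributes 2 new. Total: 12.

12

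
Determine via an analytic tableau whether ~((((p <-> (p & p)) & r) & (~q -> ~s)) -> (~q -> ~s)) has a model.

Initial set: {~((((p <-> (p & p)) & r) & (~q -> ~s)) -> (~q -> ~s))}.
~((((p <-> (p & p)) & r) & (~q -> ~s)) -> (~q -> ~s)): α-rule — add (((p <-> (p & p)) & r) & (~q -> ~s)), ~(~q -> ~s).
(((p <-> (p & p)) & r) & (~q -> ~s)): α-rule — add ((p <-> (p & p)) & r), (~q -> ~s).
~(~q -> ~s): α-rule — add ~q, ~~s.
((p <-> (p & p)) & r): α-rule — add (p <-> (p & p)), r.
(~q -> ~s): β-rule — branch into ~~q  //  ~s.
  branch 1 (add ~~q):
    × closes — contains both q and ~q.
  branch 2 (add ~s):
    × closes — contains both s and ~s.
All 2 branches close.
Every branch closed; the formula is unsatisfiable.

Unsatisfiable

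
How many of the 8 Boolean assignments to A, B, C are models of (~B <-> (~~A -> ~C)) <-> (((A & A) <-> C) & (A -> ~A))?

4

Initial set: {((~B <-> (~~A -> ~C)) <-> (((A & A) <-> C) & (A -> ~A)))}.
((~B <-> (~~A -> ~C)) <-> (((A & A) <-> C) & (A -> ~A))): β-rule — branch into (~B <-> (~~A -> ~C)), (((A & A) <-> C) & (A -> ~A))  //  ~(~B <-> (~~A -> ~C)), ~(((A & A) <-> C) & (A -> ~A)).
  branch 1 (add (~B <-> (~~A -> ~C)), (((A & A) <-> C) & (A -> ~A))):
    (((A & A) <-> C) & (A -> ~A)): α-rule — add ((A & A) <-> C), (A -> ~A).
    (~B <-> (~~A -> ~C)): β-rule — branch into ~B, (~~A -> ~C)  //  ~~B, ~(~~A -> ~C).
      branch 1.1 (add ~B, (~~A -> ~C)):
        ((A & A) <-> C): β-rule — branch into (A & A), C  //  ~(A & A), ~C.
          branch 1.1.1 (add (A & A), C):
            (A & A): α-rule — add A, A.
            (A -> ~A): β-rule — branch into ~A  //  ~A.
              branch 1.1.1.1 (add ~A):
                × closes — contains both A and ~A.
              branch 1.1.1.2 (add ~A):
                × closes — contains both A and ~A.
          branch 1.1.2 (add ~(A & A), ~C):
            (A -> ~A): β-rule — branch into ~A  //  ~A.
              branch 1.1.2.1 (add ~A):
                (~~A -> ~C): β-rule — branch into ~~~A  //  ~C.
                  branch 1.1.2.1.1 (add ~~~A):
                    ~~~A: drop double negation, giving ~A.
                    ~(A & A): β-rule — branch into ~A  //  ~A.
                      branch 1.1.2.1.1.1 (add ~A):
                        ○ open, literals {A=0, B=0, C=0}.
                      branch 1.1.2.1.1.2 (add ~A):
                        ○ open, literals {A=0, B=0, C=0}.
                  branch 1.1.2.1.2 (add ~C):
                    ~(A & A): β-rule — branch into ~A  //  ~A.
                      branch 1.1.2.1.2.1 (add ~A):
                        ○ open, literals {A=0, B=0, C=0}.
                      branch 1.1.2.1.2.2 (add ~A):
                        ○ open, literals {A=0, B=0, C=0}.
              branch 1.1.2.2 (add ~A):
                (~~A -> ~C): β-rule — branch into ~~~A  //  ~C.
                  branch 1.1.2.2.1 (add ~~~A):
                    ~~~A: drop double negation, giving ~A.
                    ~(A & A): β-rule — branch into ~A  //  ~A.
                      branch 1.1.2.2.1.1 (add ~A):
                        ○ open, literals {A=0, B=0, C=0}.
                      branch 1.1.2.2.1.2 (add ~A):
                        ○ open, literals {A=0, B=0, C=0}.
                  branch 1.1.2.2.2 (add ~C):
                    ~(A & A): β-rule — branch into ~A  //  ~A.
                      branch 1.1.2.2.2.1 (add ~A):
                        ○ open, literals {A=0, B=0, C=0}.
                      branch 1.1.2.2.2.2 (add ~A):
                        ○ open, literals {A=0, B=0, C=0}.
      branch 1.2 (add ~~B, ~(~~A -> ~C)):
        ~(~~A -> ~C): α-rule — add ~~A, ~~C.
        ~~A: drop double negation, giving A.
        ((A & A) <-> C): β-rule — branch into (A & A), C  //  ~(A & A), ~C.
          branch 1.2.1 (add (A & A), C):
            (A & A): α-rule — add A, A.
            (A -> ~A): β-rule — branch into ~A  //  ~A.
              branch 1.2.1.1 (add ~A):
                × closes — contains both A and ~A.
              branch 1.2.1.2 (add ~A):
                × closes — contains both A and ~A.
          branch 1.2.2 (add ~(A & A), ~C):
            × closes — contains both C and ~C.
  branch 2 (add ~(~B <-> (~~A -> ~C)), ~(((A & A) <-> C) & (A -> ~A))):
    ~(~B <-> (~~A -> ~C)): β-rule — branch into ~B, ~(~~A -> ~C)  //  ~~B, (~~A -> ~C).
      branch 2.1 (add ~B, ~(~~A -> ~C)):
        ~(~~A -> ~C): α-rule — add ~~A, ~~C.
        ~~A: drop double negation, giving A.
        ~(((A & A) <-> C) & (A -> ~A)): β-rule — branch into ~((A & A) <-> C)  //  ~(A -> ~A).
          branch 2.1.1 (add ~((A & A) <-> C)):
            ~((A & A) <-> C): β-rule — branch into (A & A), ~C  //  ~(A & A), C.
              branch 2.1.1.1 (add (A & A), ~C):
                × closes — contains both C and ~C.
              branch 2.1.1.2 (add ~(A & A), C):
                ~(A & A): β-rule — branch into ~A  //  ~A.
                  branch 2.1.1.2.1 (add ~A):
                    × closes — contains both A and ~A.
                  branch 2.1.1.2.2 (add ~A):
                    × closes — contains both A and ~A.
          branch 2.1.2 (add ~(A -> ~A)):
            ~(A -> ~A): α-rule — add A, ~~A.
            ○ open, literals {A=1, B=0, C=1}.
      branch 2.2 (add ~~B, (~~A -> ~C)):
        ~(((A & A) <-> C) & (A -> ~A)): β-rule — branch into ~((A & A) <-> C)  //  ~(A -> ~A).
          branch 2.2.1 (add ~((A & A) <-> C)):
            (~~A -> ~C): β-rule — branch into ~~~A  //  ~C.
              branch 2.2.1.1 (add ~~~A):
                ~~~A: drop double negation, giving ~A.
                ~((A & A) <-> C): β-rule — branch into (A & A), ~C  //  ~(A & A), C.
                  branch 2.2.1.1.1 (add (A & A), ~C):
                    (A & A): α-rule — add A, A.
                    × closes — contains both A and ~A.
                  branch 2.2.1.1.2 (add ~(A & A), C):
                    ~(A & A): β-rule — branch into ~A  //  ~A.
                      branch 2.2.1.1.2.1 (add ~A):
                        ○ open, literals {A=0, B=1, C=1}.
                      branch 2.2.1.1.2.2 (add ~A):
                        ○ open, literals {A=0, B=1, C=1}.
              branch 2.2.1.2 (add ~C):
                ~((A & A) <-> C): β-rule — branch into (A & A), ~C  //  ~(A & A), C.
                  branch 2.2.1.2.1 (add (A & A), ~C):
                    (A & A): α-rule — add A, A.
                    ○ open, literals {A=1, B=1, C=0}.
                  branch 2.2.1.2.2 (add ~(A & A), C):
                    × closes — contains both C and ~C.
          branch 2.2.2 (add ~(A -> ~A)):
            ~(A -> ~A): α-rule — add A, ~~A.
            (~~A -> ~C): β-rule — branch into ~~~A  //  ~C.
              branch 2.2.2.1 (add ~~~A):
                ~~~A: drop double negation, giving ~A.
                × closes — contains both A and ~A.
              branch 2.2.2.2 (add ~C):
                ○ open, literals {A=1, B=1, C=0}.
11 branches closed, 13 open.
Each open branch fixes some atoms; the unmentioned ones are free. Counting distinct full assignments: branch {A=0, B=0, C=0} (none free) contributes 1 new; branch {A=0, B=0, C=0} (none free) contributes 0 new; branch {A=0, B=0, C=0} (none free) contributes 0 new; branch {A=0, B=0, C=0} (none free) contributes 0 new; branch {A=0, B=0, C=0} (none free) contributes 0 new; branch {A=0, B=0, C=0} (none free) contributes 0 new; branch {A=0, B=0, C=0} (none free) contributes 0 new; branch {A=0, B=0, C=0} (none free) contributes 0 new; branch {A=1, B=0, C=1} (none free) contributes 1 new; branch {A=0, B=1, C=1} (none free) contributes 1 new; branch {A=0, B=1, C=1} (none free) contributes 0 new; branch {A=1, B=1, C=0} (none free) contributes 1 new; branch {A=1, B=1, C=0} (none free) contributes 0 new. Total: 4.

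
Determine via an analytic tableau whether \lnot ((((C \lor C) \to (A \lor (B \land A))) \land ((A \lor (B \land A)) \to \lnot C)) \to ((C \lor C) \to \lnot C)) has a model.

Initial set: {\lnot ((((C \lor C) \to (A \lor (B \land A))) \land ((A \lor (B \land A)) \to \lnot C)) \to ((C \lor C) \to \lnot C))}.
\lnot ((((C \lor C) \to (A \lor (B \land A))) \land ((A \lor (B \land A)) \to \lnot C)) \to ((C \lor C) \to \lnot C)): α-rule — add (((C \lor C) \to (A \lor (B \land A))) \land ((A \lor (B \land A)) \to \lnot C)), \lnot ((C \lor C) \to \lnot C).
(((C \lor C) \to (A \lor (B \land A))) \land ((A \lor (B \land A)) \to \lnot C)): α-rule — add ((C \lor C) \to (A \lor (B \land A))), ((A \lor (B \land A)) \to \lnot C).
\lnot ((C \lor C) \to \lnot C): α-rule — add (C \lor C), \lnot \lnot C.
((C \lor C) \to (A \lor (B \land A))): β-rule — branch into \lnot (C \lor C)  //  (A \lor (B \land A)).
  branch 1 (add \lnot (C \lor C)):
    \lnot (C \lor C): α-rule — add \lnot C, \lnot C.
    × closes — contains both C and \lnot C.
  branch 2 (add (A \lor (B \land A))):
    ((A \lor (B \land A)) \to \lnot C): β-rule — branch into \lnot (A \lor (B \land A))  //  \lnot C.
      branch 2.1 (add \lnot (A \lor (B \land A))):
        \lnot (A \lor (B \land A)): α-rule — add \lnot A, \lnot (B \land A).
        (C \lor C): β-rule — branch into C  //  C.
          branch 2.1.1 (add C):
            (A \lor (B \land A)): β-rule — branch into A  //  (B \land A).
              branch 2.1.1.1 (add A):
                × closes — contains both A and \lnot A.
              branch 2.1.1.2 (add (B \land A)):
                (B \land A): α-rule — add B, A.
                × closes — contains both A and \lnot A.
          branch 2.1.2 (add C):
            (A \lor (B \land A)): β-rule — branch into A  //  (B \land A).
              branch 2.1.2.1 (add A):
                × closes — contains both A and \lnot A.
              branch 2.1.2.2 (add (B \land A)):
                (B \land A): α-rule — add B, A.
                × closes — contains both A and \lnot A.
      branch 2.2 (add \lnot C):
        × closes — contains both C and \lnot C.
All 6 branches close.
Every branch closed; the formula is unsatisfiable.

Unsatisfiable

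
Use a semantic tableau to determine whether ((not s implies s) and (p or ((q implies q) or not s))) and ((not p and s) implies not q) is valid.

Not valid

Assume the negation and expand:
Initial set: {not (((not s implies s) and (p or ((q implies q) or not s))) and ((not p and s) implies not q))}.
not (((not s implies s) and (p or ((q implies q) or not s))) and ((not p and s) implies not q)): β-rule — branch into not ((not s implies s) and (p or ((q implies q) or not s)))  //  not ((not p and s) implies not q).
  branch 1 (add not ((not s implies s) and (p or ((q implies q) or not s)))):
    not ((not s implies s) and (p or ((q implies q) or not s))): β-rule — branch into not (not s implies s)  //  not (p or ((q implies q) or not s)).
      branch 1.1 (add not (not s implies s)):
        not (not s implies s): α-rule — add not s, not s.
        ○ open, literals {s=false}.
      branch 1.2 (add not (p or ((q implies q) or not s))):
        not (p or ((q implies q) or not s)): α-rule — add not p, not ((q implies q) or not s).
        not ((q implies q) or not s): α-rule — add not (q implies q), not not s.
        not (q implies q): α-rule — add q, not q.
        × closes — contains both q and not q.
  branch 2 (add not ((not p and s) implies not q)):
    not ((not p and s) implies not q): α-rule — add (not p and s), not not q.
    (not p and s): α-rule — add not p, s.
    ○ open, literals {p=false, q=true, s=true}.
1 branch closed, 2 open.
An open branch gives a countermodel: s=false (unmentioned atoms arbitrary); under it the original formula is false.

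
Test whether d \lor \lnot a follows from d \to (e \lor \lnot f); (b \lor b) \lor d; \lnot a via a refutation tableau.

Yes

Initial set: {(d \to (e \lor \lnot f)); ((b \lor b) \lor d); \lnot a; \lnot (d \lor \lnot a)}.
\lnot (d \lor \lnot a): α-rule — add \lnot d, \lnot \lnot a.
× closes — contains both a and \lnot a.
All 1 branch closes.
Every branch closed, so the premises entail the conclusion.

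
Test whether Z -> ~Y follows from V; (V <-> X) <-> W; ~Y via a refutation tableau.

Yes

Initial set: {V; ((V <-> X) <-> W); ~Y; ~(Z -> ~Y)}.
~(Z -> ~Y): α-rule — add Z, ~~Y.
× closes — contains both Y and ~Y.
All 1 branch closes.
Every branch closed, so the premises entail the conclusion.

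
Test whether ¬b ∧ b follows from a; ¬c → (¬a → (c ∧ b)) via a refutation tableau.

Initial set: {T a; T (¬c → (¬a → (c ∧ b))); F (¬b ∧ b)}.
T (¬c → (¬a → (c ∧ b))): β-rule — branch into F ¬c  //  T (¬a → (c ∧ b)).
  branch 1 (add F ¬c):
    F (¬b ∧ b): β-rule — branch into F ¬b  //  F b.
      branch 1.1 (add F ¬b):
        ○ open, literals {a=1, b=1, c=1}.
      branch 1.2 (add F b):
        ○ open, literals {a=1, b=0, c=1}.
  branch 2 (add T (¬a → (c ∧ b))):
    F (¬b ∧ b): β-rule — branch into F ¬b  //  F b.
      branch 2.1 (add F ¬b):
        T (¬a → (c ∧ b)): β-rule — branch into F ¬a  //  T (c ∧ b).
          branch 2.1.1 (add F ¬a):
            ○ open, literals {a=1, b=1}.
          branch 2.1.2 (add T (c ∧ b)):
            T (c ∧ b): α-rule — add T c, T b.
            ○ open, literals {a=1, b=1, c=1}.
      branch 2.2 (add F b):
        T (¬a → (c ∧ b)): β-rule — branch into F ¬a  //  T (c ∧ b).
          branch 2.2.1 (add F ¬a):
            ○ open, literals {a=1, b=0}.
          branch 2.2.2 (add T (c ∧ b)):
            T (c ∧ b): α-rule — add T c, T b.
            × closes — contains both b and ¬b.
1 branch closed, 5 open.
An open branch gives a countermodel: a=1, b=1, c=1 (unmentioned atoms arbitrary); the premises hold there but the conclusion fails.

No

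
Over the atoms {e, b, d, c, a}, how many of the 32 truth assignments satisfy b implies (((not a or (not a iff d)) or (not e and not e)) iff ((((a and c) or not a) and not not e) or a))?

26

Initial set: {(b implies (((not a or (not a iff d)) or (not e and not e)) iff ((((a and c) or not a) and not not e) or a)))}.
(b implies (((not a or (not a iff d)) or (not e and not e)) iff ((((a and c) or not a) and not not e) or a))): β-rule — branch into not b  //  (((not a or (not a iff d)) or (not e and not e)) iff ((((a and c) or not a) and not not e) or a)).
  branch 1 (add not b):
    ○ open, literals {b=0}.
  branch 2 (add (((not a or (not a iff d)) or (not e and not e)) iff ((((a and c) or not a) and not not e) or a))):
    (((not a or (not a iff d)) or (not e and not e)) iff ((((a and c) or not a) and not not e) or a)): β-rule — branch into ((not a or (not a iff d)) or (not e and not e)), ((((a and c) or not a) and not not e) or a)  //  not ((not a or (not a iff d)) or (not e and not e)), not ((((a and c) or not a) and not not e) or a).
      branch 2.1 (add ((not a or (not a iff d)) or (not e and not e)), ((((a and c) or not a) and not not e) or a)):
        ((not a or (not a iff d)) or (not e and not e)): β-rule — branch into (not a or (not a iff d))  //  (not e and not e).
          branch 2.1.1 (add (not a or (not a iff d))):
            ((((a and c) or not a) and not not e) or a): β-rule — branch into (((a and c) or not a) and not not e)  //  a.
              branch 2.1.1.1 (add (((a and c) or not a) and not not e)):
                (((a and c) or not a) and not not e): α-rule — add ((a and c) or not a), not not e.
                not not e: drop double negation, giving e.
                (not a or (not a iff d)): β-rule — branch into not a  //  (not a iff d).
                  branch 2.1.1.1.1 (add not a):
                    ((a and c) or not a): β-rule — branch into (a and c)  //  not a.
                      branch 2.1.1.1.1.1 (add (a and c)):
                        (a and c): α-rule — add a, c.
                        × closes — contains both a and not a.
                      branch 2.1.1.1.1.2 (add not a):
                        ○ open, literals {a=0, e=1}.
                  branch 2.1.1.1.2 (add (not a iff d)):
                    ((a and c) or not a): β-rule — branch into (a and c)  //  not a.
                      branch 2.1.1.1.2.1 (add (a and c)):
                        (a and c): α-rule — add a, c.
                        (not a iff d): β-rule — branch into not a, d  //  not not a, not d.
                          branch 2.1.1.1.2.1.1 (add not a, d):
                            × closes — contains both a and not a.
                          branch 2.1.1.1.2.1.2 (add not not a, not d):
                            ○ open, literals {a=1, c=1, d=0, e=1}.
                      branch 2.1.1.1.2.2 (add not a):
                        (not a iff d): β-rule — branch into not a, d  //  not not a, not d.
                          branch 2.1.1.1.2.2.1 (add not a, d):
                            ○ open, literals {a=0, d=1, e=1}.
                          branch 2.1.1.1.2.2.2 (add not not a, not d):
                            × closes — contains both a and not a.
              branch 2.1.1.2 (add a):
                (not a or (not a iff d)): β-rule — branch into not a  //  (not a iff d).
                  branch 2.1.1.2.1 (add not a):
                    × closes — contains both a and not a.
                  branch 2.1.1.2.2 (add (not a iff d)):
                    (not a iff d): β-rule — branch into not a, d  //  not not a, not d.
                      branch 2.1.1.2.2.1 (add not a, d):
                        × closes — contains both a and not a.
                      branch 2.1.1.2.2.2 (add not not a, not d):
                        ○ open, literals {a=1, d=0}.
          branch 2.1.2 (add (not e and not e)):
            (not e and not e): α-rule — add not e, not e.
            ((((a and c) or not a) and not not e) or a): β-rule — branch into (((a and c) or not a) and not not e)  //  a.
              branch 2.1.2.1 (add (((a and c) or not a) and not not e)):
                (((a and c) or not a) and not not e): α-rule — add ((a and c) or not a), not not e.
                not not e: drop double negation, giving e.
                × closes — contains both e and not e.
              branch 2.1.2.2 (add a):
                ○ open, literals {a=1, e=0}.
      branch 2.2 (add not ((not a or (not a iff d)) or (not e and not e)), not ((((a and c) or not a) and not not e) or a)):
        not ((not a or (not a iff d)) or (not e and not e)): α-rule — add not (not a or (not a iff d)), not (not e and not e).
        not ((((a and c) or not a) and not not e) or a): α-rule — add not (((a and c) or not a) and not not e), not a.
        not (not a or (not a iff d)): α-rule — add not not a, not (not a iff d).
        × closes — contains both a and not a.
7 branches closed, 6 open.
Each open branch fixes some atoms; the unmentioned ones are free. Counting distinct full assignments: branch {b=0} (e, d, c, a) contributes 16 new; branch {a=0, e=1} (b, d, c) contributes 4 new; branch {a=1, c=1, d=0, e=1} (b) contributes 1 new; branch {a=0, d=1, e=1} (b, c) contributes 0 new; branch {a=1, d=0} (e, b, c) contributes 3 new; branch {a=1, e=0} (b, d, c) contributes 2 new. Total: 26.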